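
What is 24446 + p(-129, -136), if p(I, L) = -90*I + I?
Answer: 35927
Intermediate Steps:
p(I, L) = -89*I
24446 + p(-129, -136) = 24446 - 89*(-129) = 24446 + 11481 = 35927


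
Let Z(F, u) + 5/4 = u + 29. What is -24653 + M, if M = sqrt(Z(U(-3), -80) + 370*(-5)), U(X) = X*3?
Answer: -24653 + I*sqrt(7609)/2 ≈ -24653.0 + 43.615*I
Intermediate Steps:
U(X) = 3*X
Z(F, u) = 111/4 + u (Z(F, u) = -5/4 + (u + 29) = -5/4 + (29 + u) = 111/4 + u)
M = I*sqrt(7609)/2 (M = sqrt((111/4 - 80) + 370*(-5)) = sqrt(-209/4 - 1850) = sqrt(-7609/4) = I*sqrt(7609)/2 ≈ 43.615*I)
-24653 + M = -24653 + I*sqrt(7609)/2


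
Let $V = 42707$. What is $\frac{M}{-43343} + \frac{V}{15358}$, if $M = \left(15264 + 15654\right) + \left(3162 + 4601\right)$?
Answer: $\frac{179569529}{95094542} \approx 1.8883$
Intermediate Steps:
$M = 38681$ ($M = 30918 + 7763 = 38681$)
$\frac{M}{-43343} + \frac{V}{15358} = \frac{38681}{-43343} + \frac{42707}{15358} = 38681 \left(- \frac{1}{43343}\right) + 42707 \cdot \frac{1}{15358} = - \frac{38681}{43343} + \frac{6101}{2194} = \frac{179569529}{95094542}$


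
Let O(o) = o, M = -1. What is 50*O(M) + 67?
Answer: 17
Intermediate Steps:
50*O(M) + 67 = 50*(-1) + 67 = -50 + 67 = 17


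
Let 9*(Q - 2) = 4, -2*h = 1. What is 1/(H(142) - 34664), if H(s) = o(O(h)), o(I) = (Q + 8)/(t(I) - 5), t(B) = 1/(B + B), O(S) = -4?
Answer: -369/12791768 ≈ -2.8847e-5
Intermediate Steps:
h = -½ (h = -½*1 = -½ ≈ -0.50000)
Q = 22/9 (Q = 2 + (⅑)*4 = 2 + 4/9 = 22/9 ≈ 2.4444)
t(B) = 1/(2*B)
o(I) = 94/(9*(-5 + 1/(2*I))) (o(I) = (22/9 + 8)/(1/(2*I) - 5) = 94/(9*(-5 + 1/(2*I))))
H(s) = -752/369 (H(s) = -188*(-4)/(-9 + 90*(-4)) = -188*(-4)/(-9 - 360) = -188*(-4)/(-369) = -188*(-4)*(-1/369) = -752/369)
1/(H(142) - 34664) = 1/(-752/369 - 34664) = 1/(-12791768/369) = -369/12791768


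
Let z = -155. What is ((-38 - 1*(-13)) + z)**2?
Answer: 32400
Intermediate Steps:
((-38 - 1*(-13)) + z)**2 = ((-38 - 1*(-13)) - 155)**2 = ((-38 + 13) - 155)**2 = (-25 - 155)**2 = (-180)**2 = 32400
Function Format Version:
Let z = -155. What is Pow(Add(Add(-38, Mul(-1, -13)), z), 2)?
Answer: 32400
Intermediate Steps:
Pow(Add(Add(-38, Mul(-1, -13)), z), 2) = Pow(Add(Add(-38, Mul(-1, -13)), -155), 2) = Pow(Add(Add(-38, 13), -155), 2) = Pow(Add(-25, -155), 2) = Pow(-180, 2) = 32400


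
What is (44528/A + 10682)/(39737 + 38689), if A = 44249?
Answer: 26261797/192792893 ≈ 0.13622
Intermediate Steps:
(44528/A + 10682)/(39737 + 38689) = (44528/44249 + 10682)/(39737 + 38689) = (44528*(1/44249) + 10682)/78426 = (44528/44249 + 10682)*(1/78426) = (472712346/44249)*(1/78426) = 26261797/192792893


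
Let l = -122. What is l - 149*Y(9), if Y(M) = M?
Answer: -1463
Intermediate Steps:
l - 149*Y(9) = -122 - 149*9 = -122 - 1341 = -1463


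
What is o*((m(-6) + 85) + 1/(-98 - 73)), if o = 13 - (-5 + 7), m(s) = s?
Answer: 148588/171 ≈ 868.94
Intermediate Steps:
o = 11 (o = 13 - 1*2 = 13 - 2 = 11)
o*((m(-6) + 85) + 1/(-98 - 73)) = 11*((-6 + 85) + 1/(-98 - 73)) = 11*(79 + 1/(-171)) = 11*(79 - 1/171) = 11*(13508/171) = 148588/171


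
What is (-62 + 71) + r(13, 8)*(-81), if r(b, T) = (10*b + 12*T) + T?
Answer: -18945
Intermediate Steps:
r(b, T) = 10*b + 13*T
(-62 + 71) + r(13, 8)*(-81) = (-62 + 71) + (10*13 + 13*8)*(-81) = 9 + (130 + 104)*(-81) = 9 + 234*(-81) = 9 - 18954 = -18945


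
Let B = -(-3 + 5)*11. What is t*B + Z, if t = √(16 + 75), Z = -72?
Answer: -72 - 22*√91 ≈ -281.87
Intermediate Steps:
t = √91 ≈ 9.5394
B = -22 (B = -1*2*11 = -2*11 = -22)
t*B + Z = √91*(-22) - 72 = -22*√91 - 72 = -72 - 22*√91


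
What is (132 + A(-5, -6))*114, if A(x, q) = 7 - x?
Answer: 16416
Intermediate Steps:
(132 + A(-5, -6))*114 = (132 + (7 - 1*(-5)))*114 = (132 + (7 + 5))*114 = (132 + 12)*114 = 144*114 = 16416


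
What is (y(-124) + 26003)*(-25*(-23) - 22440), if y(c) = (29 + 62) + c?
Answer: -567834050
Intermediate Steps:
y(c) = 91 + c
(y(-124) + 26003)*(-25*(-23) - 22440) = ((91 - 124) + 26003)*(-25*(-23) - 22440) = (-33 + 26003)*(575 - 22440) = 25970*(-21865) = -567834050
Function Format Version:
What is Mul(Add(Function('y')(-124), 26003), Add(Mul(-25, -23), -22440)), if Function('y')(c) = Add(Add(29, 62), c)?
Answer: -567834050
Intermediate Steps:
Function('y')(c) = Add(91, c)
Mul(Add(Function('y')(-124), 26003), Add(Mul(-25, -23), -22440)) = Mul(Add(Add(91, -124), 26003), Add(Mul(-25, -23), -22440)) = Mul(Add(-33, 26003), Add(575, -22440)) = Mul(25970, -21865) = -567834050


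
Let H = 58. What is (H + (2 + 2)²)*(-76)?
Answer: -5624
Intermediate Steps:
(H + (2 + 2)²)*(-76) = (58 + (2 + 2)²)*(-76) = (58 + 4²)*(-76) = (58 + 16)*(-76) = 74*(-76) = -5624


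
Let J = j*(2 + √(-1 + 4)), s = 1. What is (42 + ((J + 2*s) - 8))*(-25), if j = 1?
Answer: -950 - 25*√3 ≈ -993.30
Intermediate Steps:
J = 2 + √3 (J = 1*(2 + √(-1 + 4)) = 1*(2 + √3) = 2 + √3 ≈ 3.7321)
(42 + ((J + 2*s) - 8))*(-25) = (42 + (((2 + √3) + 2*1) - 8))*(-25) = (42 + (((2 + √3) + 2) - 8))*(-25) = (42 + ((4 + √3) - 8))*(-25) = (42 + (-4 + √3))*(-25) = (38 + √3)*(-25) = -950 - 25*√3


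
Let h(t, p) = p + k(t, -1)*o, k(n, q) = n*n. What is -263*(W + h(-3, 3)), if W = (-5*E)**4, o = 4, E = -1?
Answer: -174632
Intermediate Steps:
k(n, q) = n**2
h(t, p) = p + 4*t**2 (h(t, p) = p + t**2*4 = p + 4*t**2)
W = 625 (W = (-5*(-1))**4 = 5**4 = 625)
-263*(W + h(-3, 3)) = -263*(625 + (3 + 4*(-3)**2)) = -263*(625 + (3 + 4*9)) = -263*(625 + (3 + 36)) = -263*(625 + 39) = -263*664 = -174632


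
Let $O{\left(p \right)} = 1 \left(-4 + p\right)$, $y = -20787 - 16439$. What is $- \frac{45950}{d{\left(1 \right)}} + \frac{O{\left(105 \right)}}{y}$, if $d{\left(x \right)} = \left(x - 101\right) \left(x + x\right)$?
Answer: $\frac{17105145}{74452} \approx 229.75$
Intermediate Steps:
$y = -37226$ ($y = -20787 - 16439 = -37226$)
$O{\left(p \right)} = -4 + p$
$d{\left(x \right)} = 2 x \left(-101 + x\right)$ ($d{\left(x \right)} = \left(-101 + x\right) 2 x = 2 x \left(-101 + x\right)$)
$- \frac{45950}{d{\left(1 \right)}} + \frac{O{\left(105 \right)}}{y} = - \frac{45950}{2 \cdot 1 \left(-101 + 1\right)} + \frac{-4 + 105}{-37226} = - \frac{45950}{2 \cdot 1 \left(-100\right)} + 101 \left(- \frac{1}{37226}\right) = - \frac{45950}{-200} - \frac{101}{37226} = \left(-45950\right) \left(- \frac{1}{200}\right) - \frac{101}{37226} = \frac{919}{4} - \frac{101}{37226} = \frac{17105145}{74452}$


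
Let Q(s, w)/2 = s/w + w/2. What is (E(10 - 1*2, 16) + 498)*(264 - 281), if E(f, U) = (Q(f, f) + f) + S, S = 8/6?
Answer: -26384/3 ≈ -8794.7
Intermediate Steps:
Q(s, w) = w + 2*s/w (Q(s, w) = 2*(s/w + w/2) = 2*(w/2 + s/w) = w + 2*s/w)
S = 4/3 (S = 8*(⅙) = 4/3 ≈ 1.3333)
E(f, U) = 10/3 + 2*f (E(f, U) = ((f + 2*f/f) + f) + 4/3 = ((f + 2) + f) + 4/3 = ((2 + f) + f) + 4/3 = (2 + 2*f) + 4/3 = 10/3 + 2*f)
(E(10 - 1*2, 16) + 498)*(264 - 281) = ((10/3 + 2*(10 - 1*2)) + 498)*(264 - 281) = ((10/3 + 2*(10 - 2)) + 498)*(-17) = ((10/3 + 2*8) + 498)*(-17) = ((10/3 + 16) + 498)*(-17) = (58/3 + 498)*(-17) = (1552/3)*(-17) = -26384/3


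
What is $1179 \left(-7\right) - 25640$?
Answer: $-33893$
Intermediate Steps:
$1179 \left(-7\right) - 25640 = -8253 - 25640 = -33893$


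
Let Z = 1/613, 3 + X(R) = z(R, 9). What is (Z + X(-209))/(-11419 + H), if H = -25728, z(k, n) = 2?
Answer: 612/22771111 ≈ 2.6876e-5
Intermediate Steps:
X(R) = -1 (X(R) = -3 + 2 = -1)
Z = 1/613 ≈ 0.0016313
(Z + X(-209))/(-11419 + H) = (1/613 - 1)/(-11419 - 25728) = -612/613/(-37147) = -612/613*(-1/37147) = 612/22771111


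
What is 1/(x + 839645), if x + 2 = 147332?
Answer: 1/986975 ≈ 1.0132e-6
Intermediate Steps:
x = 147330 (x = -2 + 147332 = 147330)
1/(x + 839645) = 1/(147330 + 839645) = 1/986975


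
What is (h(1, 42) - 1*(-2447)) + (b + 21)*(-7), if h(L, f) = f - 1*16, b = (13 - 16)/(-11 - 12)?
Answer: 53477/23 ≈ 2325.1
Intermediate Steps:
b = 3/23 (b = -3/(-23) = -3*(-1/23) = 3/23 ≈ 0.13043)
h(L, f) = -16 + f (h(L, f) = f - 16 = -16 + f)
(h(1, 42) - 1*(-2447)) + (b + 21)*(-7) = ((-16 + 42) - 1*(-2447)) + (3/23 + 21)*(-7) = (26 + 2447) + (486/23)*(-7) = 2473 - 3402/23 = 53477/23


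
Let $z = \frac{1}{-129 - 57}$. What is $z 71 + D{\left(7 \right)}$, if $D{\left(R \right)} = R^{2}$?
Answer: $\frac{9043}{186} \approx 48.618$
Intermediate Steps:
$z = - \frac{1}{186}$ ($z = \frac{1}{-186} = - \frac{1}{186} \approx -0.0053763$)
$z 71 + D{\left(7 \right)} = \left(- \frac{1}{186}\right) 71 + 7^{2} = - \frac{71}{186} + 49 = \frac{9043}{186}$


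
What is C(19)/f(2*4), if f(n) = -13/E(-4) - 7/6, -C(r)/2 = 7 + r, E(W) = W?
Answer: -624/25 ≈ -24.960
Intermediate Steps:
C(r) = -14 - 2*r (C(r) = -2*(7 + r) = -14 - 2*r)
f(n) = 25/12 (f(n) = -13/(-4) - 7/6 = -13*(-1/4) - 7*1/6 = 13/4 - 7/6 = 25/12)
C(19)/f(2*4) = (-14 - 2*19)/(25/12) = (-14 - 38)*(12/25) = -52*12/25 = -624/25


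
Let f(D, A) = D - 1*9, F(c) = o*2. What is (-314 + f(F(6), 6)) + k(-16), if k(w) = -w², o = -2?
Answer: -583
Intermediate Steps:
F(c) = -4 (F(c) = -2*2 = -4)
f(D, A) = -9 + D (f(D, A) = D - 9 = -9 + D)
(-314 + f(F(6), 6)) + k(-16) = (-314 + (-9 - 4)) - 1*(-16)² = (-314 - 13) - 1*256 = -327 - 256 = -583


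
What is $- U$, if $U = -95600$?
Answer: $95600$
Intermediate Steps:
$- U = \left(-1\right) \left(-95600\right) = 95600$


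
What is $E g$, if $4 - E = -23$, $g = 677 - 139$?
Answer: $14526$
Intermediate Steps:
$g = 538$
$E = 27$ ($E = 4 - -23 = 4 + 23 = 27$)
$E g = 27 \cdot 538 = 14526$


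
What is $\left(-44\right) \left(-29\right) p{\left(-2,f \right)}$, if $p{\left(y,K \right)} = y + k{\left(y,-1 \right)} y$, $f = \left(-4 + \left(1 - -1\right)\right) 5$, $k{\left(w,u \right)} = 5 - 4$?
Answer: $-5104$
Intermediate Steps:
$k{\left(w,u \right)} = 1$
$f = -10$ ($f = \left(-4 + \left(1 + 1\right)\right) 5 = \left(-4 + 2\right) 5 = \left(-2\right) 5 = -10$)
$p{\left(y,K \right)} = 2 y$ ($p{\left(y,K \right)} = y + 1 y = y + y = 2 y$)
$\left(-44\right) \left(-29\right) p{\left(-2,f \right)} = \left(-44\right) \left(-29\right) 2 \left(-2\right) = 1276 \left(-4\right) = -5104$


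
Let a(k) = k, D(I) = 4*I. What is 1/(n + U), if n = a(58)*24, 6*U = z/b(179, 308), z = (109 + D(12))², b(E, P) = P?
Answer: 1848/2597065 ≈ 0.00071157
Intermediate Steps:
z = 24649 (z = (109 + 4*12)² = (109 + 48)² = 157² = 24649)
U = 24649/1848 (U = (24649/308)/6 = (24649*(1/308))/6 = (⅙)*(24649/308) = 24649/1848 ≈ 13.338)
n = 1392 (n = 58*24 = 1392)
1/(n + U) = 1/(1392 + 24649/1848) = 1/(2597065/1848) = 1848/2597065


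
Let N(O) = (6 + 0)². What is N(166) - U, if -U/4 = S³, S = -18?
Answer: -23292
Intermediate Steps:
U = 23328 (U = -4*(-18)³ = -4*(-5832) = 23328)
N(O) = 36 (N(O) = 6² = 36)
N(166) - U = 36 - 1*23328 = 36 - 23328 = -23292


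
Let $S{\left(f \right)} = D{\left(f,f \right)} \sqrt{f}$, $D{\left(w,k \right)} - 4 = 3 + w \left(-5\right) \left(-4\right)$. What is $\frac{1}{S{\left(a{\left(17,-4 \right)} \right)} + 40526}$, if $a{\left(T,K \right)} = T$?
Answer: $\frac{40526}{1640309723} - \frac{347 \sqrt{17}}{1640309723} \approx 2.3834 \cdot 10^{-5}$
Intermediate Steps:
$D{\left(w,k \right)} = 7 + 20 w$ ($D{\left(w,k \right)} = 4 + \left(3 + w \left(-5\right) \left(-4\right)\right) = 4 + \left(3 + - 5 w \left(-4\right)\right) = 4 + \left(3 + 20 w\right) = 7 + 20 w$)
$S{\left(f \right)} = \sqrt{f} \left(7 + 20 f\right)$ ($S{\left(f \right)} = \left(7 + 20 f\right) \sqrt{f} = \sqrt{f} \left(7 + 20 f\right)$)
$\frac{1}{S{\left(a{\left(17,-4 \right)} \right)} + 40526} = \frac{1}{\sqrt{17} \left(7 + 20 \cdot 17\right) + 40526} = \frac{1}{\sqrt{17} \left(7 + 340\right) + 40526} = \frac{1}{\sqrt{17} \cdot 347 + 40526} = \frac{1}{347 \sqrt{17} + 40526} = \frac{1}{40526 + 347 \sqrt{17}}$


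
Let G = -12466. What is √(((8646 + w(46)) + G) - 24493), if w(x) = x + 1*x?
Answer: I*√28221 ≈ 167.99*I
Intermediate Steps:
w(x) = 2*x (w(x) = x + x = 2*x)
√(((8646 + w(46)) + G) - 24493) = √(((8646 + 2*46) - 12466) - 24493) = √(((8646 + 92) - 12466) - 24493) = √((8738 - 12466) - 24493) = √(-3728 - 24493) = √(-28221) = I*√28221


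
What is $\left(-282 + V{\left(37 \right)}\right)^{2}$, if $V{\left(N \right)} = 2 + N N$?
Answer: $1185921$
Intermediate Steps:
$V{\left(N \right)} = 2 + N^{2}$
$\left(-282 + V{\left(37 \right)}\right)^{2} = \left(-282 + \left(2 + 37^{2}\right)\right)^{2} = \left(-282 + \left(2 + 1369\right)\right)^{2} = \left(-282 + 1371\right)^{2} = 1089^{2} = 1185921$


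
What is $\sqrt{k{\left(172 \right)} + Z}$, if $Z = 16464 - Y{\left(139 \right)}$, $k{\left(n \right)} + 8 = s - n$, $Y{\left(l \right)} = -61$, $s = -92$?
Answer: $\sqrt{16253} \approx 127.49$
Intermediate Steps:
$k{\left(n \right)} = -100 - n$ ($k{\left(n \right)} = -8 - \left(92 + n\right) = -100 - n$)
$Z = 16525$ ($Z = 16464 - -61 = 16464 + 61 = 16525$)
$\sqrt{k{\left(172 \right)} + Z} = \sqrt{\left(-100 - 172\right) + 16525} = \sqrt{-272 + 16525} = \sqrt{16253}$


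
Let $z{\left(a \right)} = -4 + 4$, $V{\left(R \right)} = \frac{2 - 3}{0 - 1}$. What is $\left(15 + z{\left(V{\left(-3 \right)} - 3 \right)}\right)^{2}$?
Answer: $225$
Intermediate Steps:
$V{\left(R \right)} = 1$ ($V{\left(R \right)} = - \frac{1}{-1} = \left(-1\right) \left(-1\right) = 1$)
$z{\left(a \right)} = 0$
$\left(15 + z{\left(V{\left(-3 \right)} - 3 \right)}\right)^{2} = \left(15 + 0\right)^{2} = 15^{2} = 225$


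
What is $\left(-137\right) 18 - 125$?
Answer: $-2591$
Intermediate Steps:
$\left(-137\right) 18 - 125 = -2466 - 125 = -2591$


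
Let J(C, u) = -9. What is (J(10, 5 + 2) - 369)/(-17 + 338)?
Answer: -126/107 ≈ -1.1776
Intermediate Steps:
(J(10, 5 + 2) - 369)/(-17 + 338) = (-9 - 369)/(-17 + 338) = -378/321 = -378*1/321 = -126/107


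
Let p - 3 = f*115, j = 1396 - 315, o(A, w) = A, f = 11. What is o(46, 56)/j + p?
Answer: 59598/47 ≈ 1268.0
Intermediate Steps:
j = 1081
p = 1268 (p = 3 + 11*115 = 3 + 1265 = 1268)
o(46, 56)/j + p = 46/1081 + 1268 = 46*(1/1081) + 1268 = 2/47 + 1268 = 59598/47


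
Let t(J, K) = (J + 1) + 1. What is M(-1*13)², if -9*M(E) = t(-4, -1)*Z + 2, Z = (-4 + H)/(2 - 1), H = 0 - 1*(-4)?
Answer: 4/81 ≈ 0.049383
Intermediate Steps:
t(J, K) = 2 + J (t(J, K) = (1 + J) + 1 = 2 + J)
H = 4 (H = 0 + 4 = 4)
Z = 0 (Z = (-4 + 4)/(2 - 1) = 0/1 = 0*1 = 0)
M(E) = -2/9 (M(E) = -((2 - 4)*0 + 2)/9 = -(-2*0 + 2)/9 = -(0 + 2)/9 = -⅑*2 = -2/9)
M(-1*13)² = (-2/9)² = 4/81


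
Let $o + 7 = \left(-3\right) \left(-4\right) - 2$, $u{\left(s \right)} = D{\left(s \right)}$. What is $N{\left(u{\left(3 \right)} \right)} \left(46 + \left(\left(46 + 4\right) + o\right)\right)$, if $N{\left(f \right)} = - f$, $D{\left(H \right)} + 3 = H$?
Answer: $0$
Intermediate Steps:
$D{\left(H \right)} = -3 + H$
$u{\left(s \right)} = -3 + s$
$o = 3$ ($o = -7 - -10 = -7 + \left(12 - 2\right) = -7 + 10 = 3$)
$N{\left(u{\left(3 \right)} \right)} \left(46 + \left(\left(46 + 4\right) + o\right)\right) = - (-3 + 3) \left(46 + \left(\left(46 + 4\right) + 3\right)\right) = \left(-1\right) 0 \left(46 + \left(50 + 3\right)\right) = 0 \left(46 + 53\right) = 0 \cdot 99 = 0$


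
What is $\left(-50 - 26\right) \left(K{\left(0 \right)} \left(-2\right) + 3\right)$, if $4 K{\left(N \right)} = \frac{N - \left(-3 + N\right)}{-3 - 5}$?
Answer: $- \frac{969}{4} \approx -242.25$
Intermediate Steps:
$K{\left(N \right)} = - \frac{3}{32}$ ($K{\left(N \right)} = \frac{\left(N - \left(-3 + N\right)\right) \frac{1}{-3 - 5}}{4} = \frac{\left(N - \left(-3 + N\right)\right) \frac{1}{-8}}{4} = \frac{3 \left(- \frac{1}{8}\right)}{4} = \frac{1}{4} \left(- \frac{3}{8}\right) = - \frac{3}{32}$)
$\left(-50 - 26\right) \left(K{\left(0 \right)} \left(-2\right) + 3\right) = \left(-50 - 26\right) \left(\left(- \frac{3}{32}\right) \left(-2\right) + 3\right) = - 76 \left(\frac{3}{16} + 3\right) = \left(-76\right) \frac{51}{16} = - \frac{969}{4}$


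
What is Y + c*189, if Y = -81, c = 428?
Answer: 80811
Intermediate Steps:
Y + c*189 = -81 + 428*189 = -81 + 80892 = 80811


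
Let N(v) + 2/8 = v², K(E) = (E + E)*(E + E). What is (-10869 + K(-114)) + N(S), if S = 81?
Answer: 190703/4 ≈ 47676.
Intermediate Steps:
K(E) = 4*E² (K(E) = (2*E)*(2*E) = 4*E²)
N(v) = -¼ + v²
(-10869 + K(-114)) + N(S) = (-10869 + 4*(-114)²) + (-¼ + 81²) = (-10869 + 4*12996) + (-¼ + 6561) = (-10869 + 51984) + 26243/4 = 41115 + 26243/4 = 190703/4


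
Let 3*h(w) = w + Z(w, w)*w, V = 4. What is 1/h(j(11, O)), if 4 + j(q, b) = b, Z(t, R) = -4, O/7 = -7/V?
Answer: 4/65 ≈ 0.061538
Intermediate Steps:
O = -49/4 (O = 7*(-7/4) = -49/4 ≈ -12.250)
j(q, b) = -4 + b
h(w) = -w (h(w) = (w - 4*w)/3 = (-3*w)/3 = -w)
1/h(j(11, O)) = 1/(-(-4 - 49/4)) = 1/(-1*(-65/4)) = 1/(65/4) = 4/65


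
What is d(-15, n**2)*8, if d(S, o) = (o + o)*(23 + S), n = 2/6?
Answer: 128/9 ≈ 14.222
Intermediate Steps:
n = 1/3 (n = 2*(1/6) = 1/3 ≈ 0.33333)
d(S, o) = 2*o*(23 + S) (d(S, o) = (2*o)*(23 + S) = 2*o*(23 + S))
d(-15, n**2)*8 = (2*(1/3)**2*(23 - 15))*8 = (2*(1/9)*8)*8 = (16/9)*8 = 128/9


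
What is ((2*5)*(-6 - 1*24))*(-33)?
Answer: 9900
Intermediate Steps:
((2*5)*(-6 - 1*24))*(-33) = (10*(-6 - 24))*(-33) = (10*(-30))*(-33) = -300*(-33) = 9900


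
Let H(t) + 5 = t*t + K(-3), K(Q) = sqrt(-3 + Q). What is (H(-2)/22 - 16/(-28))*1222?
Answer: 49491/77 + 611*I*sqrt(6)/11 ≈ 642.74 + 136.06*I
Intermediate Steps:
H(t) = -5 + t**2 + I*sqrt(6) (H(t) = -5 + (t*t + sqrt(-3 - 3)) = -5 + (t**2 + sqrt(-6)) = -5 + (t**2 + I*sqrt(6)) = -5 + t**2 + I*sqrt(6))
(H(-2)/22 - 16/(-28))*1222 = ((-5 + (-2)**2 + I*sqrt(6))/22 - 16/(-28))*1222 = ((-5 + 4 + I*sqrt(6))*(1/22) - 16*(-1/28))*1222 = ((-1 + I*sqrt(6))*(1/22) + 4/7)*1222 = ((-1/22 + I*sqrt(6)/22) + 4/7)*1222 = (81/154 + I*sqrt(6)/22)*1222 = 49491/77 + 611*I*sqrt(6)/11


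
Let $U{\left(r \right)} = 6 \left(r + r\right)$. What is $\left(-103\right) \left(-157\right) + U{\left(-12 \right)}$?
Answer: $16027$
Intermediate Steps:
$U{\left(r \right)} = 12 r$ ($U{\left(r \right)} = 6 \cdot 2 r = 12 r$)
$\left(-103\right) \left(-157\right) + U{\left(-12 \right)} = \left(-103\right) \left(-157\right) + 12 \left(-12\right) = 16171 - 144 = 16027$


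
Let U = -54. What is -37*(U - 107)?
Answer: 5957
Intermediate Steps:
-37*(U - 107) = -37*(-54 - 107) = -37*(-161) = 5957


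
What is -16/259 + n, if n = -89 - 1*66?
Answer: -40161/259 ≈ -155.06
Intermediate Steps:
n = -155 (n = -89 - 66 = -155)
-16/259 + n = -16/259 - 155 = -40161/259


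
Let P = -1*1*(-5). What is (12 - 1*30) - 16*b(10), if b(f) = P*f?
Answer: -818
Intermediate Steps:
P = 5 (P = -1*(-5) = 5)
b(f) = 5*f
(12 - 1*30) - 16*b(10) = (12 - 1*30) - 80*10 = (12 - 30) - 16*50 = -18 - 800 = -818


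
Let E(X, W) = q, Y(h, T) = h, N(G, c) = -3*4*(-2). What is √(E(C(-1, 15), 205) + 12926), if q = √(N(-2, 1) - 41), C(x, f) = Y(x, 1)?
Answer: √(12926 + I*√17) ≈ 113.69 + 0.0181*I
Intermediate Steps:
N(G, c) = 24 (N(G, c) = -12*(-2) = 24)
C(x, f) = x
q = I*√17 (q = √(24 - 41) = √(-17) = I*√17 ≈ 4.1231*I)
E(X, W) = I*√17
√(E(C(-1, 15), 205) + 12926) = √(I*√17 + 12926) = √(12926 + I*√17)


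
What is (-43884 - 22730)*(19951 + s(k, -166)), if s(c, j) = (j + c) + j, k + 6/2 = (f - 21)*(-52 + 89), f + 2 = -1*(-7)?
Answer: -1267264736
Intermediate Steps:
f = 5 (f = -2 - 1*(-7) = -2 + 7 = 5)
k = -595 (k = -3 + (5 - 21)*(-52 + 89) = -3 - 16*37 = -3 - 592 = -595)
s(c, j) = c + 2*j (s(c, j) = (c + j) + j = c + 2*j)
(-43884 - 22730)*(19951 + s(k, -166)) = (-43884 - 22730)*(19951 + (-595 + 2*(-166))) = -66614*(19951 + (-595 - 332)) = -66614*(19951 - 927) = -66614*19024 = -1267264736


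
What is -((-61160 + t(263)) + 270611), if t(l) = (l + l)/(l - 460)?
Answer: -41261321/197 ≈ -2.0945e+5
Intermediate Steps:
t(l) = 2*l/(-460 + l) (t(l) = (2*l)/(-460 + l) = 2*l/(-460 + l))
-((-61160 + t(263)) + 270611) = -((-61160 + 2*263/(-460 + 263)) + 270611) = -((-61160 + 2*263/(-197)) + 270611) = -((-61160 + 2*263*(-1/197)) + 270611) = -((-61160 - 526/197) + 270611) = -(-12049046/197 + 270611) = -1*41261321/197 = -41261321/197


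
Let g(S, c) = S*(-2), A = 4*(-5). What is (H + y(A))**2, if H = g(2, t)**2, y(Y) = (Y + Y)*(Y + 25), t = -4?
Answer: 33856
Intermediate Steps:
A = -20
g(S, c) = -2*S
y(Y) = 2*Y*(25 + Y) (y(Y) = (2*Y)*(25 + Y) = 2*Y*(25 + Y))
H = 16 (H = (-2*2)**2 = (-4)**2 = 16)
(H + y(A))**2 = (16 + 2*(-20)*(25 - 20))**2 = (16 + 2*(-20)*5)**2 = (16 - 200)**2 = (-184)**2 = 33856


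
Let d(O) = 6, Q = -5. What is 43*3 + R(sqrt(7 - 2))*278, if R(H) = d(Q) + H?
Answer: 1797 + 278*sqrt(5) ≈ 2418.6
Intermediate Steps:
R(H) = 6 + H
43*3 + R(sqrt(7 - 2))*278 = 43*3 + (6 + sqrt(7 - 2))*278 = 129 + (6 + sqrt(5))*278 = 129 + (1668 + 278*sqrt(5)) = 1797 + 278*sqrt(5)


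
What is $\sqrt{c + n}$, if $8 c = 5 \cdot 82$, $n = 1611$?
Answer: $\frac{\sqrt{6649}}{2} \approx 40.771$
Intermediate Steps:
$c = \frac{205}{4}$ ($c = \frac{5 \cdot 82}{8} = \frac{1}{8} \cdot 410 = \frac{205}{4} \approx 51.25$)
$\sqrt{c + n} = \sqrt{\frac{205}{4} + 1611} = \sqrt{\frac{6649}{4}} = \frac{\sqrt{6649}}{2}$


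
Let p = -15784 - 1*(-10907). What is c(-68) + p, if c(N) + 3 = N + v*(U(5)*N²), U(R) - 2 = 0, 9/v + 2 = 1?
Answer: -88180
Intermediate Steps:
v = -9 (v = 9/(-2 + 1) = 9/(-1) = 9*(-1) = -9)
U(R) = 2 (U(R) = 2 + 0 = 2)
p = -4877 (p = -15784 + 10907 = -4877)
c(N) = -3 + N - 18*N² (c(N) = -3 + (N - 18*N²) = -3 + N - 18*N²)
c(-68) + p = (-3 - 68 - 18*(-68)²) - 4877 = (-3 - 68 - 18*4624) - 4877 = (-3 - 68 - 83232) - 4877 = -83303 - 4877 = -88180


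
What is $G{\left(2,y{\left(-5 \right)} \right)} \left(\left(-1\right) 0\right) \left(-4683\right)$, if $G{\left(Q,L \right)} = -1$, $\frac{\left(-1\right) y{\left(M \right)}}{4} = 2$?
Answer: $0$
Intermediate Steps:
$y{\left(M \right)} = -8$ ($y{\left(M \right)} = \left(-4\right) 2 = -8$)
$G{\left(2,y{\left(-5 \right)} \right)} \left(\left(-1\right) 0\right) \left(-4683\right) = - \left(-1\right) 0 \left(-4683\right) = \left(-1\right) 0 \left(-4683\right) = 0 \left(-4683\right) = 0$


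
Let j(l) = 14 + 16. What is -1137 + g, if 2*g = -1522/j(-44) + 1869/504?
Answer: -92841/80 ≈ -1160.5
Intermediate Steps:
j(l) = 30
g = -1881/80 (g = (-1522/30 + 1869/504)/2 = (-1522*1/30 + 1869*(1/504))/2 = (-761/15 + 89/24)/2 = (1/2)*(-1881/40) = -1881/80 ≈ -23.513)
-1137 + g = -1137 - 1881/80 = -92841/80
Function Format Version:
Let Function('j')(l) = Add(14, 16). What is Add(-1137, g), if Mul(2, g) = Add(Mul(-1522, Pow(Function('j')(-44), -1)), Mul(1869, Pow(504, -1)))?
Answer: Rational(-92841, 80) ≈ -1160.5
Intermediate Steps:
Function('j')(l) = 30
g = Rational(-1881, 80) (g = Mul(Rational(1, 2), Add(Mul(-1522, Pow(30, -1)), Mul(1869, Pow(504, -1)))) = Mul(Rational(1, 2), Add(Mul(-1522, Rational(1, 30)), Mul(1869, Rational(1, 504)))) = Mul(Rational(1, 2), Add(Rational(-761, 15), Rational(89, 24))) = Mul(Rational(1, 2), Rational(-1881, 40)) = Rational(-1881, 80) ≈ -23.513)
Add(-1137, g) = Add(-1137, Rational(-1881, 80)) = Rational(-92841, 80)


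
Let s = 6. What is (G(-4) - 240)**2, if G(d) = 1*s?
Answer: 54756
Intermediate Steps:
G(d) = 6 (G(d) = 1*6 = 6)
(G(-4) - 240)**2 = (6 - 240)**2 = (-234)**2 = 54756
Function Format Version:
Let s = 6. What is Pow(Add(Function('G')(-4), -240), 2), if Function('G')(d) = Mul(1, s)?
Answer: 54756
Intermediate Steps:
Function('G')(d) = 6 (Function('G')(d) = Mul(1, 6) = 6)
Pow(Add(Function('G')(-4), -240), 2) = Pow(Add(6, -240), 2) = Pow(-234, 2) = 54756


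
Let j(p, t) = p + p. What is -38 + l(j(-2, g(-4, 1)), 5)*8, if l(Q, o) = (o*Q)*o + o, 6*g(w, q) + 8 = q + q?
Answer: -798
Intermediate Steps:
g(w, q) = -4/3 + q/3 (g(w, q) = -4/3 + (q + q)/6 = -4/3 + (2*q)/6 = -4/3 + q/3)
j(p, t) = 2*p
l(Q, o) = o + Q*o**2 (l(Q, o) = (Q*o)*o + o = Q*o**2 + o = o + Q*o**2)
-38 + l(j(-2, g(-4, 1)), 5)*8 = -38 + (5*(1 + (2*(-2))*5))*8 = -38 + (5*(1 - 4*5))*8 = -38 + (5*(1 - 20))*8 = -38 + (5*(-19))*8 = -38 - 95*8 = -38 - 760 = -798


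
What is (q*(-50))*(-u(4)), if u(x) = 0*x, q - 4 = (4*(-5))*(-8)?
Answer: 0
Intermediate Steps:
q = 164 (q = 4 + (4*(-5))*(-8) = 4 - 20*(-8) = 4 + 160 = 164)
u(x) = 0
(q*(-50))*(-u(4)) = (164*(-50))*(-1*0) = -8200*0 = 0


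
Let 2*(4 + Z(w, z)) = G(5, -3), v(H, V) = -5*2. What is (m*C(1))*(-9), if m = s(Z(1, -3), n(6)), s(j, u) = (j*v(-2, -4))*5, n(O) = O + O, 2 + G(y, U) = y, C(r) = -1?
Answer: 1125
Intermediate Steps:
G(y, U) = -2 + y
v(H, V) = -10
Z(w, z) = -5/2 (Z(w, z) = -4 + (-2 + 5)/2 = -4 + (½)*3 = -4 + 3/2 = -5/2)
n(O) = 2*O
s(j, u) = -50*j (s(j, u) = (j*(-10))*5 = -10*j*5 = -50*j)
m = 125 (m = -50*(-5/2) = 125)
(m*C(1))*(-9) = (125*(-1))*(-9) = -125*(-9) = 1125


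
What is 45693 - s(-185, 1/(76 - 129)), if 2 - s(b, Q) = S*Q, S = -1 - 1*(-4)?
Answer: 2421620/53 ≈ 45691.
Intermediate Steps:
S = 3 (S = -1 + 4 = 3)
s(b, Q) = 2 - 3*Q
45693 - s(-185, 1/(76 - 129)) = 45693 - (2 - 3/(76 - 129)) = 45693 - (2 - 3/(-53)) = 45693 - (2 - 3*(-1/53)) = 45693 - (2 + 3/53) = 45693 - 1*109/53 = 45693 - 109/53 = 2421620/53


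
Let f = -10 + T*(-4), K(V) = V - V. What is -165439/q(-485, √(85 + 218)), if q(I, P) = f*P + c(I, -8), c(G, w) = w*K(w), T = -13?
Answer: -165439*√303/12726 ≈ -226.29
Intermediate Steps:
K(V) = 0
c(G, w) = 0 (c(G, w) = w*0 = 0)
f = 42 (f = -10 - 13*(-4) = -10 + 52 = 42)
q(I, P) = 42*P (q(I, P) = 42*P + 0 = 42*P)
-165439/q(-485, √(85 + 218)) = -165439*1/(42*√(85 + 218)) = -165439*√303/12726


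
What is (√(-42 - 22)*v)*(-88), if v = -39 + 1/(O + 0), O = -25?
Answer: 687104*I/25 ≈ 27484.0*I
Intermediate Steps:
v = -976/25 (v = -39 + 1/(-25 + 0) = -39 + 1/(-25) = -39 - 1/25 = -976/25 ≈ -39.040)
(√(-42 - 22)*v)*(-88) = (√(-42 - 22)*(-976/25))*(-88) = (√(-64)*(-976/25))*(-88) = ((8*I)*(-976/25))*(-88) = -7808*I/25*(-88) = 687104*I/25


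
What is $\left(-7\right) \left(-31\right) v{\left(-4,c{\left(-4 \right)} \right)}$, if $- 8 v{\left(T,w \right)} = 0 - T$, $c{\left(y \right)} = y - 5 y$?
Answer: $- \frac{217}{2} \approx -108.5$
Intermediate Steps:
$c{\left(y \right)} = - 4 y$
$v{\left(T,w \right)} = \frac{T}{8}$ ($v{\left(T,w \right)} = - \frac{0 - T}{8} = - \frac{\left(-1\right) T}{8} = \frac{T}{8}$)
$\left(-7\right) \left(-31\right) v{\left(-4,c{\left(-4 \right)} \right)} = \left(-7\right) \left(-31\right) \frac{1}{8} \left(-4\right) = 217 \left(- \frac{1}{2}\right) = - \frac{217}{2}$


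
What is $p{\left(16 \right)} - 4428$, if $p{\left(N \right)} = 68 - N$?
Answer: $-4376$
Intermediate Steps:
$p{\left(16 \right)} - 4428 = \left(68 - 16\right) - 4428 = 52 - 4428 = -4376$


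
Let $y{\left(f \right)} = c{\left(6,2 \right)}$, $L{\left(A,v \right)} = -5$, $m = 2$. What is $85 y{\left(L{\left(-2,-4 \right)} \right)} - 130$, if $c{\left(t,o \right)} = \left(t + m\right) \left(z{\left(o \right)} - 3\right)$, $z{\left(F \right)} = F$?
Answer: $-810$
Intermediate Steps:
$c{\left(t,o \right)} = \left(-3 + o\right) \left(2 + t\right)$ ($c{\left(t,o \right)} = \left(t + 2\right) \left(o - 3\right) = \left(2 + t\right) \left(-3 + o\right) = \left(-3 + o\right) \left(2 + t\right)$)
$y{\left(f \right)} = -8$ ($y{\left(f \right)} = -6 - 18 + 2 \cdot 2 + 2 \cdot 6 = -6 - 18 + 4 + 12 = -8$)
$85 y{\left(L{\left(-2,-4 \right)} \right)} - 130 = 85 \left(-8\right) - 130 = -680 - 130 = -810$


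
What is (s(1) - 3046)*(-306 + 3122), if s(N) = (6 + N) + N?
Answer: -8555008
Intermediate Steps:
s(N) = 6 + 2*N
(s(1) - 3046)*(-306 + 3122) = ((6 + 2*1) - 3046)*(-306 + 3122) = ((6 + 2) - 3046)*2816 = (8 - 3046)*2816 = -3038*2816 = -8555008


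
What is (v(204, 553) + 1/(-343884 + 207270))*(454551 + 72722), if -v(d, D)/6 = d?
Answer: -88168237840601/136614 ≈ -6.4538e+8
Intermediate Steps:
v(d, D) = -6*d
(v(204, 553) + 1/(-343884 + 207270))*(454551 + 72722) = (-6*204 + 1/(-343884 + 207270))*(454551 + 72722) = (-1224 + 1/(-136614))*527273 = (-1224 - 1/136614)*527273 = -167215537/136614*527273 = -88168237840601/136614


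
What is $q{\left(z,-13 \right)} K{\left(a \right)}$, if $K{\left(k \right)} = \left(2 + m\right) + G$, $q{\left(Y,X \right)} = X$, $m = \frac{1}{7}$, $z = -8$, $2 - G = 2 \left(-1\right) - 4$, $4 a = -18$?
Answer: $- \frac{923}{7} \approx -131.86$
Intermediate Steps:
$a = - \frac{9}{2}$ ($a = \frac{1}{4} \left(-18\right) = - \frac{9}{2} \approx -4.5$)
$G = 8$ ($G = 2 - \left(2 \left(-1\right) - 4\right) = 2 - \left(-2 - 4\right) = 2 - -6 = 2 + 6 = 8$)
$m = \frac{1}{7} \approx 0.14286$
$K{\left(k \right)} = \frac{71}{7}$ ($K{\left(k \right)} = \left(2 + \frac{1}{7}\right) + 8 = \frac{15}{7} + 8 = \frac{71}{7}$)
$q{\left(z,-13 \right)} K{\left(a \right)} = \left(-13\right) \frac{71}{7} = - \frac{923}{7}$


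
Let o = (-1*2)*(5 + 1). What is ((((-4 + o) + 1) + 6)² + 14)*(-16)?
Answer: -1520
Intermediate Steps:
o = -12 (o = -2*6 = -12)
((((-4 + o) + 1) + 6)² + 14)*(-16) = ((((-4 - 12) + 1) + 6)² + 14)*(-16) = (((-16 + 1) + 6)² + 14)*(-16) = ((-15 + 6)² + 14)*(-16) = ((-9)² + 14)*(-16) = (81 + 14)*(-16) = 95*(-16) = -1520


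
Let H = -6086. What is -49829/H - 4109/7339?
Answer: 1903283/249526 ≈ 7.6276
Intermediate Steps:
-49829/H - 4109/7339 = -49829/(-6086) - 4109/7339 = -49829*(-1/6086) - 4109*1/7339 = 49829/6086 - 4109/7339 = 1903283/249526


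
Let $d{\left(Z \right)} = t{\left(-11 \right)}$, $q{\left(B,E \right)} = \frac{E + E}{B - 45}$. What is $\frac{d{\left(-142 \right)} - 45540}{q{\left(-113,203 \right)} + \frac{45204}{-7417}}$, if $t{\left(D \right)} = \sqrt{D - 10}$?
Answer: $\frac{1160167140}{220729} - \frac{585943 i \sqrt{21}}{5076767} \approx 5256.1 - 0.5289 i$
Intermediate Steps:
$q{\left(B,E \right)} = \frac{2 E}{-45 + B}$
$t{\left(D \right)} = \sqrt{-10 + D}$
$d{\left(Z \right)} = i \sqrt{21}$ ($d{\left(Z \right)} = \sqrt{-10 - 11} = \sqrt{-21} = i \sqrt{21}$)
$\frac{d{\left(-142 \right)} - 45540}{q{\left(-113,203 \right)} + \frac{45204}{-7417}} = \frac{i \sqrt{21} - 45540}{2 \cdot 203 \frac{1}{-45 - 113} + \frac{45204}{-7417}} = \frac{-45540 + i \sqrt{21}}{2 \cdot 203 \frac{1}{-158} + 45204 \left(- \frac{1}{7417}\right)} = \frac{-45540 + i \sqrt{21}}{2 \cdot 203 \left(- \frac{1}{158}\right) - \frac{45204}{7417}} = \frac{-45540 + i \sqrt{21}}{- \frac{203}{79} - \frac{45204}{7417}} = \frac{-45540 + i \sqrt{21}}{- \frac{5076767}{585943}} = \left(-45540 + i \sqrt{21}\right) \left(- \frac{585943}{5076767}\right) = \frac{1160167140}{220729} - \frac{585943 i \sqrt{21}}{5076767}$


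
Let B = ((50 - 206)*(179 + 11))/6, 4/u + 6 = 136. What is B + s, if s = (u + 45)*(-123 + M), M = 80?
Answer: -446961/65 ≈ -6876.3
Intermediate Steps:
u = 2/65 (u = 4/(-6 + 136) = 4/130 = 4*(1/130) = 2/65 ≈ 0.030769)
B = -4940 (B = -156*190*(⅙) = -29640*⅙ = -4940)
s = -125861/65 (s = (2/65 + 45)*(-123 + 80) = (2927/65)*(-43) = -125861/65 ≈ -1936.3)
B + s = -4940 - 125861/65 = -446961/65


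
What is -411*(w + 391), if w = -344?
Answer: -19317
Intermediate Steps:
-411*(w + 391) = -411*(-344 + 391) = -411*47 = -19317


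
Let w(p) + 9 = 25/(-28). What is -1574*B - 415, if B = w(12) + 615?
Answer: -13339951/14 ≈ -9.5285e+5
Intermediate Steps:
w(p) = -277/28 (w(p) = -9 + 25/(-28) = -9 + 25*(-1/28) = -9 - 25/28 = -277/28)
B = 16943/28 (B = -277/28 + 615 = 16943/28 ≈ 605.11)
-1574*B - 415 = -1574*16943/28 - 415 = -13334141/14 - 415 = -13339951/14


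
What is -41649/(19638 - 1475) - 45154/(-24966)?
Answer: -109838416/226728729 ≈ -0.48445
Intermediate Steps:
-41649/(19638 - 1475) - 45154/(-24966) = -41649/18163 - 45154*(-1/24966) = -41649*1/18163 + 22577/12483 = -41649/18163 + 22577/12483 = -109838416/226728729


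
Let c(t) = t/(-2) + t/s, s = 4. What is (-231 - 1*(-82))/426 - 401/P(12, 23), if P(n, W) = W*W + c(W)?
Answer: -995161/891618 ≈ -1.1161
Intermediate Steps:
c(t) = -t/4 (c(t) = t/(-2) + t/4 = t*(-½) + t*(¼) = -t/2 + t/4 = -t/4)
P(n, W) = W² - W/4 (P(n, W) = W*W - W/4 = W² - W/4)
(-231 - 1*(-82))/426 - 401/P(12, 23) = (-231 - 1*(-82))/426 - 401*1/(23*(-¼ + 23)) = (-231 + 82)*(1/426) - 401/(23*(91/4)) = -149*1/426 - 401/2093/4 = -149/426 - 401*4/2093 = -149/426 - 1604/2093 = -995161/891618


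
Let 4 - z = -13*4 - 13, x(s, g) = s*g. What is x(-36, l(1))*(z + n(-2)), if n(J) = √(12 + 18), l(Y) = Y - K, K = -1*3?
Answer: -9936 - 144*√30 ≈ -10725.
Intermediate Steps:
K = -3
l(Y) = 3 + Y (l(Y) = Y - 1*(-3) = Y + 3 = 3 + Y)
n(J) = √30
x(s, g) = g*s
z = 69 (z = 4 - (-13*4 - 13) = 4 - (-52 - 13) = 4 - 1*(-65) = 4 + 65 = 69)
x(-36, l(1))*(z + n(-2)) = ((3 + 1)*(-36))*(69 + √30) = (4*(-36))*(69 + √30) = -144*(69 + √30) = -9936 - 144*√30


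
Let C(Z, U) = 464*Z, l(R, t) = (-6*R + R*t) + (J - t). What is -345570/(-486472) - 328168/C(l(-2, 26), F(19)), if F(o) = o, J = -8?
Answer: 1339922147/130496114 ≈ 10.268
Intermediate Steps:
l(R, t) = -8 - t - 6*R + R*t (l(R, t) = (-6*R + R*t) + (-8 - t) = -8 - t - 6*R + R*t)
-345570/(-486472) - 328168/C(l(-2, 26), F(19)) = -345570/(-486472) - 328168*1/(464*(-8 - 1*26 - 6*(-2) - 2*26)) = -345570*(-1/486472) - 328168*1/(464*(-8 - 26 + 12 - 52)) = 172785/243236 - 328168/(464*(-74)) = 172785/243236 - 328168/(-34336) = 172785/243236 - 328168*(-1/34336) = 172785/243236 + 41021/4292 = 1339922147/130496114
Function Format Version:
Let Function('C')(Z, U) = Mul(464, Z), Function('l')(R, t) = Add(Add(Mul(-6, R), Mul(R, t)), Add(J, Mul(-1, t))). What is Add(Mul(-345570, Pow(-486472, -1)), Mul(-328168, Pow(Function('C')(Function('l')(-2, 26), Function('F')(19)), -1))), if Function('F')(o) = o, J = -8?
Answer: Rational(1339922147, 130496114) ≈ 10.268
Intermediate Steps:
Function('l')(R, t) = Add(-8, Mul(-1, t), Mul(-6, R), Mul(R, t)) (Function('l')(R, t) = Add(Add(Mul(-6, R), Mul(R, t)), Add(-8, Mul(-1, t))) = Add(-8, Mul(-1, t), Mul(-6, R), Mul(R, t)))
Add(Mul(-345570, Pow(-486472, -1)), Mul(-328168, Pow(Function('C')(Function('l')(-2, 26), Function('F')(19)), -1))) = Add(Mul(-345570, Pow(-486472, -1)), Mul(-328168, Pow(Mul(464, Add(-8, Mul(-1, 26), Mul(-6, -2), Mul(-2, 26))), -1))) = Add(Mul(-345570, Rational(-1, 486472)), Mul(-328168, Pow(Mul(464, Add(-8, -26, 12, -52)), -1))) = Add(Rational(172785, 243236), Mul(-328168, Pow(Mul(464, -74), -1))) = Add(Rational(172785, 243236), Mul(-328168, Pow(-34336, -1))) = Add(Rational(172785, 243236), Mul(-328168, Rational(-1, 34336))) = Add(Rational(172785, 243236), Rational(41021, 4292)) = Rational(1339922147, 130496114)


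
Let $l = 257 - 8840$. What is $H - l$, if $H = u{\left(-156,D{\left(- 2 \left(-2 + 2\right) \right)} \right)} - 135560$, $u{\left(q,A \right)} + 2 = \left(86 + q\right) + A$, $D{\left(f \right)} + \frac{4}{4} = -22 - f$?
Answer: $-127072$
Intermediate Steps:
$D{\left(f \right)} = -23 - f$ ($D{\left(f \right)} = -1 - \left(22 + f\right) = -23 - f$)
$u{\left(q,A \right)} = 84 + A + q$ ($u{\left(q,A \right)} = -2 + \left(\left(86 + q\right) + A\right) = -2 + \left(86 + A + q\right) = 84 + A + q$)
$l = -8583$ ($l = 257 - 8840 = -8583$)
$H = -135655$ ($H = \left(84 - \left(23 - 2 \left(-2 + 2\right)\right) - 156\right) - 135560 = \left(84 - \left(23 - 0\right) - 156\right) - 135560 = \left(84 - 23 - 156\right) - 135560 = -95 - 135560 = -135655$)
$H - l = -135655 - -8583 = -135655 + 8583 = -127072$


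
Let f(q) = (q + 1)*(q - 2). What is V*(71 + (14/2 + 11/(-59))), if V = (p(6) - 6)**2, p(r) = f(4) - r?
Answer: 18364/59 ≈ 311.25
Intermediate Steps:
f(q) = (1 + q)*(-2 + q)
p(r) = 10 - r (p(r) = (-2 + 4**2 - 1*4) - r = (-2 + 16 - 4) - r = 10 - r)
V = 4 (V = ((10 - 1*6) - 6)**2 = ((10 - 6) - 6)**2 = (4 - 6)**2 = (-2)**2 = 4)
V*(71 + (14/2 + 11/(-59))) = 4*(71 + (14/2 + 11/(-59))) = 4*(71 + (14*(1/2) + 11*(-1/59))) = 4*(71 + (7 - 11/59)) = 4*(71 + 402/59) = 4*(4591/59) = 18364/59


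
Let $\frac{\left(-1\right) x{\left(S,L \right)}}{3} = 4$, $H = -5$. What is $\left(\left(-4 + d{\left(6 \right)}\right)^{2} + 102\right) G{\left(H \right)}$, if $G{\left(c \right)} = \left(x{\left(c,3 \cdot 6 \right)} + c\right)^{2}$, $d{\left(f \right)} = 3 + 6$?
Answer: $36703$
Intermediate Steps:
$d{\left(f \right)} = 9$
$x{\left(S,L \right)} = -12$ ($x{\left(S,L \right)} = \left(-3\right) 4 = -12$)
$G{\left(c \right)} = \left(-12 + c\right)^{2}$
$\left(\left(-4 + d{\left(6 \right)}\right)^{2} + 102\right) G{\left(H \right)} = \left(\left(-4 + 9\right)^{2} + 102\right) \left(-12 - 5\right)^{2} = \left(5^{2} + 102\right) \left(-17\right)^{2} = \left(25 + 102\right) 289 = 127 \cdot 289 = 36703$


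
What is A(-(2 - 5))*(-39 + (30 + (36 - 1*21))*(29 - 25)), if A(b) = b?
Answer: 423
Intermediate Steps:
A(-(2 - 5))*(-39 + (30 + (36 - 1*21))*(29 - 25)) = (-(2 - 5))*(-39 + (30 + (36 - 1*21))*(29 - 25)) = (-1*(-3))*(-39 + (30 + (36 - 21))*4) = 3*(-39 + (30 + 15)*4) = 3*(-39 + 45*4) = 3*(-39 + 180) = 3*141 = 423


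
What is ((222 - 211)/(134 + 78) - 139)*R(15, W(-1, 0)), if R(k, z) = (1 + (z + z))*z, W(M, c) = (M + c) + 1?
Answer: 0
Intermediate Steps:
W(M, c) = 1 + M + c
R(k, z) = z*(1 + 2*z) (R(k, z) = (1 + 2*z)*z = z*(1 + 2*z))
((222 - 211)/(134 + 78) - 139)*R(15, W(-1, 0)) = ((222 - 211)/(134 + 78) - 139)*((1 - 1 + 0)*(1 + 2*(1 - 1 + 0))) = (11/212 - 139)*(0*(1 + 2*0)) = (11*(1/212) - 139)*(0*(1 + 0)) = (11/212 - 139)*(0*1) = -29457/212*0 = 0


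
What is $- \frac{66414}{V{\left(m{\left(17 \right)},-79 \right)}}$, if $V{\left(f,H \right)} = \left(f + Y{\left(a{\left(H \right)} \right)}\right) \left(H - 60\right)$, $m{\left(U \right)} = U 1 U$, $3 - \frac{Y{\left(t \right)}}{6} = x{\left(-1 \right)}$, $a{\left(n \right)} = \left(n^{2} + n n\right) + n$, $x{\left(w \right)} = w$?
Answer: $\frac{66414}{43507} \approx 1.5265$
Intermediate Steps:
$a{\left(n \right)} = n + 2 n^{2}$ ($a{\left(n \right)} = \left(n^{2} + n^{2}\right) + n = 2 n^{2} + n = n + 2 n^{2}$)
$Y{\left(t \right)} = 24$ ($Y{\left(t \right)} = 18 - -6 = 18 + 6 = 24$)
$m{\left(U \right)} = U^{2}$ ($m{\left(U \right)} = U U = U^{2}$)
$V{\left(f,H \right)} = \left(-60 + H\right) \left(24 + f\right)$ ($V{\left(f,H \right)} = \left(f + 24\right) \left(H - 60\right) = \left(24 + f\right) \left(-60 + H\right) = \left(-60 + H\right) \left(24 + f\right)$)
$- \frac{66414}{V{\left(m{\left(17 \right)},-79 \right)}} = - \frac{66414}{-1440 - 60 \cdot 17^{2} + 24 \left(-79\right) - 79 \cdot 17^{2}} = - \frac{66414}{-1440 - 17340 - 1896 - 22831} = - \frac{66414}{-43507} = \left(-66414\right) \left(- \frac{1}{43507}\right) = \frac{66414}{43507}$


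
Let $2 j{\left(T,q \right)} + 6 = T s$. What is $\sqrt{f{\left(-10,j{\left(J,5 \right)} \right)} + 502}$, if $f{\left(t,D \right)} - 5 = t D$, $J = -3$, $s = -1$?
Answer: $3 \sqrt{58} \approx 22.847$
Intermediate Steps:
$j{\left(T,q \right)} = -3 - \frac{T}{2}$ ($j{\left(T,q \right)} = -3 + \frac{T \left(-1\right)}{2} = -3 + \frac{\left(-1\right) T}{2} = -3 - \frac{T}{2}$)
$f{\left(t,D \right)} = 5 + D t$ ($f{\left(t,D \right)} = 5 + t D = 5 + D t$)
$\sqrt{f{\left(-10,j{\left(J,5 \right)} \right)} + 502} = \sqrt{\left(5 + \left(-3 - - \frac{3}{2}\right) \left(-10\right)\right) + 502} = \sqrt{\left(5 + \left(-3 + \frac{3}{2}\right) \left(-10\right)\right) + 502} = \sqrt{\left(5 - -15\right) + 502} = \sqrt{\left(5 + 15\right) + 502} = \sqrt{20 + 502} = \sqrt{522} = 3 \sqrt{58}$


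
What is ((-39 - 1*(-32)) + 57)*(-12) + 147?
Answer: -453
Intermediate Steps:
((-39 - 1*(-32)) + 57)*(-12) + 147 = ((-39 + 32) + 57)*(-12) + 147 = (-7 + 57)*(-12) + 147 = 50*(-12) + 147 = -600 + 147 = -453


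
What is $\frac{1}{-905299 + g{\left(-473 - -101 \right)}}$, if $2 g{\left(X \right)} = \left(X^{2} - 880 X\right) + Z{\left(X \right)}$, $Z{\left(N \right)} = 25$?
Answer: $- \frac{2}{1344829} \approx -1.4872 \cdot 10^{-6}$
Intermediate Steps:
$g{\left(X \right)} = \frac{25}{2} + \frac{X^{2}}{2} - 440 X$ ($g{\left(X \right)} = \frac{\left(X^{2} - 880 X\right) + 25}{2} = \frac{25 + X^{2} - 880 X}{2} = \frac{25}{2} + \frac{X^{2}}{2} - 440 X$)
$\frac{1}{-905299 + g{\left(-473 - -101 \right)}} = \frac{1}{-905299 + \left(\frac{25}{2} + \frac{\left(-473 - -101\right)^{2}}{2} - 440 \left(-473 - -101\right)\right)} = \frac{1}{-905299 + \left(\frac{25}{2} + \frac{\left(-473 + 101\right)^{2}}{2} - 440 \left(-473 + 101\right)\right)} = \frac{1}{-905299 + \left(\frac{25}{2} + \frac{\left(-372\right)^{2}}{2} - -163680\right)} = \frac{1}{-905299 + \left(\frac{25}{2} + \frac{1}{2} \cdot 138384 + 163680\right)} = \frac{1}{-905299 + \left(\frac{25}{2} + 69192 + 163680\right)} = \frac{1}{-905299 + \frac{465769}{2}} = \frac{1}{- \frac{1344829}{2}} = - \frac{2}{1344829}$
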